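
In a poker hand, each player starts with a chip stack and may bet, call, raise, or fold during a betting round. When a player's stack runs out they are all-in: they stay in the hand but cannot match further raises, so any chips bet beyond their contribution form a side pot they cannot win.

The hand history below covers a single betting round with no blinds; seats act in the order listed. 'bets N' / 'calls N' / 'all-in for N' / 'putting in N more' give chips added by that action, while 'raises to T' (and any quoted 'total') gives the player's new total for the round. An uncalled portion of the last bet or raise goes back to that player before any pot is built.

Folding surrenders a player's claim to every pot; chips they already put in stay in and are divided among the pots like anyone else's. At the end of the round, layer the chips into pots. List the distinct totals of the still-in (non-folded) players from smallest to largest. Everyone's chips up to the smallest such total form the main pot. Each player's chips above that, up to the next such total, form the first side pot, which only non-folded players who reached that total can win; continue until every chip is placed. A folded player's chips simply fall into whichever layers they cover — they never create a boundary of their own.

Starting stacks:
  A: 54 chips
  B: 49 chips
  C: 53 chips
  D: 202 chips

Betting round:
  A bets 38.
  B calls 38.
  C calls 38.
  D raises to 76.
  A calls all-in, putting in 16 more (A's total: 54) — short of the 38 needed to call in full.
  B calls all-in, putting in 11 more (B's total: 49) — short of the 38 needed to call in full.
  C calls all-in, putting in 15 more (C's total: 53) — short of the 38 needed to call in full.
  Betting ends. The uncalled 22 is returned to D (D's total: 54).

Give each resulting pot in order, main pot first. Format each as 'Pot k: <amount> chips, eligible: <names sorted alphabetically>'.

Contributions (after 22 returned to D): A=54, B=49, C=53, D=54
Pot levels (distinct totals of non-folded players): 49, 53, 54
Layer 1-49: 49 each from A, B, C, D = 49*4 = 196 chips; eligible A, B, C, D
Layer 50-53: 4 each from A, C, D = 4*3 = 12 chips; eligible A, C, D
Layer 54-54: 1 each from A, D = 1*2 = 2 chips; eligible A, D

Pot 1: 196 chips, eligible: A, B, C, D
Pot 2: 12 chips, eligible: A, C, D
Pot 3: 2 chips, eligible: A, D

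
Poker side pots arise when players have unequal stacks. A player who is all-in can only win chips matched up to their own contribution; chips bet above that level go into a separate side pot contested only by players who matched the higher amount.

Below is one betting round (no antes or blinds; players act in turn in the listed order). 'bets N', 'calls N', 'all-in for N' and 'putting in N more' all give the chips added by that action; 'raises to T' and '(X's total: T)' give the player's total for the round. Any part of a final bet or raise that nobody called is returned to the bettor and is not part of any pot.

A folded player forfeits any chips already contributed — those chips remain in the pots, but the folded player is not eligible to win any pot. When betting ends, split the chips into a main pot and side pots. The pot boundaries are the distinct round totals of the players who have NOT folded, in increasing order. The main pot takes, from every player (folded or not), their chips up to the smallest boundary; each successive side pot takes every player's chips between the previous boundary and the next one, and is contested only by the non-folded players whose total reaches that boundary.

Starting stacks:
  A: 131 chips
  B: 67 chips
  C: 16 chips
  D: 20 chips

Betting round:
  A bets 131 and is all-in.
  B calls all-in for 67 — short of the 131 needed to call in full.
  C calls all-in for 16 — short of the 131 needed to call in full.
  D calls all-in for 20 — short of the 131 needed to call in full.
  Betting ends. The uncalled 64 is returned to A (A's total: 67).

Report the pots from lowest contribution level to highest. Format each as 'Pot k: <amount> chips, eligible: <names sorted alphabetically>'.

Contributions (after 64 returned to A): A=67, B=67, C=16, D=20
Pot levels (distinct totals of non-folded players): 16, 20, 67
Layer 1-16: 16 each from A, B, C, D = 16*4 = 64 chips; eligible A, B, C, D
Layer 17-20: 4 each from A, B, D = 4*3 = 12 chips; eligible A, B, D
Layer 21-67: 47 each from A, B = 47*2 = 94 chips; eligible A, B

Pot 1: 64 chips, eligible: A, B, C, D
Pot 2: 12 chips, eligible: A, B, D
Pot 3: 94 chips, eligible: A, B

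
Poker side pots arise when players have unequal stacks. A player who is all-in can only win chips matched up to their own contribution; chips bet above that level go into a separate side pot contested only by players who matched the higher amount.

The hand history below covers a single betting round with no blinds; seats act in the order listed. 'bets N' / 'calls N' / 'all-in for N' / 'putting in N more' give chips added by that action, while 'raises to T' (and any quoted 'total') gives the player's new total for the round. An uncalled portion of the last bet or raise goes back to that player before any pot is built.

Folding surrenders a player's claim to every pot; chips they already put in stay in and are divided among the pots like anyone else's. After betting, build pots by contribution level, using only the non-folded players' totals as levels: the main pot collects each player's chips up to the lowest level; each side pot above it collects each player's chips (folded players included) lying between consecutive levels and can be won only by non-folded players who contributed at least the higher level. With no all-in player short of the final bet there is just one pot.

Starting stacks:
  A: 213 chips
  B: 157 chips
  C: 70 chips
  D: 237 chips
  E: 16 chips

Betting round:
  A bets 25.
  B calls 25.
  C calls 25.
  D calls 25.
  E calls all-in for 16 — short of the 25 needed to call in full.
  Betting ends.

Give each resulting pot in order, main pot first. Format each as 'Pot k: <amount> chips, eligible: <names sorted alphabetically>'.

Pot 1: 80 chips, eligible: A, B, C, D, E
Pot 2: 36 chips, eligible: A, B, C, D

Derivation:
Contributions: A=25, B=25, C=25, D=25, E=16
Pot levels (distinct totals of non-folded players): 16, 25
Layer 1-16: 16 each from A, B, C, D, E = 16*5 = 80 chips; eligible A, B, C, D, E
Layer 17-25: 9 each from A, B, C, D = 9*4 = 36 chips; eligible A, B, C, D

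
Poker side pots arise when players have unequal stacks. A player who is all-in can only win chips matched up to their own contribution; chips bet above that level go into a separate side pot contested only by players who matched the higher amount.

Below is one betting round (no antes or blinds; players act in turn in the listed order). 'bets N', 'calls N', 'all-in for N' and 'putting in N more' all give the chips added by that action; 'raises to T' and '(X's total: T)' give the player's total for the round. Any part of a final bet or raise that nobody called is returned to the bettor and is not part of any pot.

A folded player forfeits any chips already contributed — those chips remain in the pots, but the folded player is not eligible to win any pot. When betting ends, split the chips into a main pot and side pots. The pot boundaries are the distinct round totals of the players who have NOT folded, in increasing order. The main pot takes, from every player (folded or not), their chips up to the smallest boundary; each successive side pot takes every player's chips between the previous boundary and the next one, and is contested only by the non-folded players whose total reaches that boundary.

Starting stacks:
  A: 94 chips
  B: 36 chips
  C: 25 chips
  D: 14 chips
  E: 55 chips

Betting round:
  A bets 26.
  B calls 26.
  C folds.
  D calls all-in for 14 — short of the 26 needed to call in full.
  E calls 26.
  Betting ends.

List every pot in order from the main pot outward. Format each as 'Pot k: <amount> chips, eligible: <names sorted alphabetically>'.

Pot 1: 56 chips, eligible: A, B, D, E
Pot 2: 36 chips, eligible: A, B, E

Derivation:
Contributions: A=26, B=26, D=14, E=26
Folded: C
Pot levels (distinct totals of non-folded players): 14, 26
Layer 1-14: 14 each from A, B, D, E = 14*4 = 56 chips; eligible A, B, D, E
Layer 15-26: 12 each from A, B, E = 12*3 = 36 chips; eligible A, B, E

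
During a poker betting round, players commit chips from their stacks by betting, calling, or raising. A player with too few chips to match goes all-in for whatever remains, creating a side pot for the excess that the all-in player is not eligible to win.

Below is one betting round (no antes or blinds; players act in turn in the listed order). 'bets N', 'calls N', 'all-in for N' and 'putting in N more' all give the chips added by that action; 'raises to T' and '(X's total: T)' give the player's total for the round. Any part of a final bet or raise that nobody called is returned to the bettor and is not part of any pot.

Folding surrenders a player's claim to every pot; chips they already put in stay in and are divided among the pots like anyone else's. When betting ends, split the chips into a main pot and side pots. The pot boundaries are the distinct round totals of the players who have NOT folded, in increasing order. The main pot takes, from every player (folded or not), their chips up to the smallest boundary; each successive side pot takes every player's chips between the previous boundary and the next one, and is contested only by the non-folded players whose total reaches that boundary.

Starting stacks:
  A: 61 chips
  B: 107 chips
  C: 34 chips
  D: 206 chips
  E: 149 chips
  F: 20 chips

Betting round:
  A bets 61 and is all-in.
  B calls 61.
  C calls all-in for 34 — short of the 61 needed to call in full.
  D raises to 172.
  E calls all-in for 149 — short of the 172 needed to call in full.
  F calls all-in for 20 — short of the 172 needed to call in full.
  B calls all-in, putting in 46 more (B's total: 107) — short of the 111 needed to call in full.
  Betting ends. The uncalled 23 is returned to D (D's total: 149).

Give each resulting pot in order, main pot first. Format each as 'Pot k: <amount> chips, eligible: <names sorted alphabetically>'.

Pot 1: 120 chips, eligible: A, B, C, D, E, F
Pot 2: 70 chips, eligible: A, B, C, D, E
Pot 3: 108 chips, eligible: A, B, D, E
Pot 4: 138 chips, eligible: B, D, E
Pot 5: 84 chips, eligible: D, E

Derivation:
Contributions (after 23 returned to D): A=61, B=107, C=34, D=149, E=149, F=20
Pot levels (distinct totals of non-folded players): 20, 34, 61, 107, 149
Layer 1-20: 20 each from A, B, C, D, E, F = 20*6 = 120 chips; eligible A, B, C, D, E, F
Layer 21-34: 14 each from A, B, C, D, E = 14*5 = 70 chips; eligible A, B, C, D, E
Layer 35-61: 27 each from A, B, D, E = 27*4 = 108 chips; eligible A, B, D, E
Layer 62-107: 46 each from B, D, E = 46*3 = 138 chips; eligible B, D, E
Layer 108-149: 42 each from D, E = 42*2 = 84 chips; eligible D, E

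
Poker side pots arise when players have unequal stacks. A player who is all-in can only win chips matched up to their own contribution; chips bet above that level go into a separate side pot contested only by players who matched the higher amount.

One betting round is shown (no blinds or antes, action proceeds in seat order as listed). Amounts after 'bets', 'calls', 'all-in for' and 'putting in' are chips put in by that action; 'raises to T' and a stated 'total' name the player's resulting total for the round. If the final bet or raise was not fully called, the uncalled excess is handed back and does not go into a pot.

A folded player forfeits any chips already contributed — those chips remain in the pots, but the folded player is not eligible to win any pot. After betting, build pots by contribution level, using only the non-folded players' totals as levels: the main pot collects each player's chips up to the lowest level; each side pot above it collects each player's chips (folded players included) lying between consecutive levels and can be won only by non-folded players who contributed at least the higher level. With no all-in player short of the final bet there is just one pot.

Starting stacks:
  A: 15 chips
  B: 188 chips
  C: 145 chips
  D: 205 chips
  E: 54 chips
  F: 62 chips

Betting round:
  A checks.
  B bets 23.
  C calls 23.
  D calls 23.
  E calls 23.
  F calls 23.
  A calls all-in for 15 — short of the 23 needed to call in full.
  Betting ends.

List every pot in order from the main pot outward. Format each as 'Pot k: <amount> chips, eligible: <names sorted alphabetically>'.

Pot 1: 90 chips, eligible: A, B, C, D, E, F
Pot 2: 40 chips, eligible: B, C, D, E, F

Derivation:
Contributions: A=15, B=23, C=23, D=23, E=23, F=23
Pot levels (distinct totals of non-folded players): 15, 23
Layer 1-15: 15 each from A, B, C, D, E, F = 15*6 = 90 chips; eligible A, B, C, D, E, F
Layer 16-23: 8 each from B, C, D, E, F = 8*5 = 40 chips; eligible B, C, D, E, F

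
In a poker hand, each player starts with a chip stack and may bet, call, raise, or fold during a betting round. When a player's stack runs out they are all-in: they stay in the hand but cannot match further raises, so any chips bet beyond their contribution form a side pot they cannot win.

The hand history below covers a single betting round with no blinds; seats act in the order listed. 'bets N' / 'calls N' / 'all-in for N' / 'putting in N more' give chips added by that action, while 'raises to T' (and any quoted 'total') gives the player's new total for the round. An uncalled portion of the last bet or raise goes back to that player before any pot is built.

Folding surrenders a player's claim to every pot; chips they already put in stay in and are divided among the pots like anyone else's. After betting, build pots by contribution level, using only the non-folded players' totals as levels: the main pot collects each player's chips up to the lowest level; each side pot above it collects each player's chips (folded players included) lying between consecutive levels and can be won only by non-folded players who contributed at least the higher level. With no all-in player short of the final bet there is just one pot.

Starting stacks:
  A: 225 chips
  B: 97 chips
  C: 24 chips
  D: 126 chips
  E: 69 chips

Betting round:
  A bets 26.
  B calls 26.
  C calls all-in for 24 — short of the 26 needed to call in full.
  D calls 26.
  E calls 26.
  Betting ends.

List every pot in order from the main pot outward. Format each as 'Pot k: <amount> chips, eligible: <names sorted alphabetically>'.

Pot 1: 120 chips, eligible: A, B, C, D, E
Pot 2: 8 chips, eligible: A, B, D, E

Derivation:
Contributions: A=26, B=26, C=24, D=26, E=26
Pot levels (distinct totals of non-folded players): 24, 26
Layer 1-24: 24 each from A, B, C, D, E = 24*5 = 120 chips; eligible A, B, C, D, E
Layer 25-26: 2 each from A, B, D, E = 2*4 = 8 chips; eligible A, B, D, E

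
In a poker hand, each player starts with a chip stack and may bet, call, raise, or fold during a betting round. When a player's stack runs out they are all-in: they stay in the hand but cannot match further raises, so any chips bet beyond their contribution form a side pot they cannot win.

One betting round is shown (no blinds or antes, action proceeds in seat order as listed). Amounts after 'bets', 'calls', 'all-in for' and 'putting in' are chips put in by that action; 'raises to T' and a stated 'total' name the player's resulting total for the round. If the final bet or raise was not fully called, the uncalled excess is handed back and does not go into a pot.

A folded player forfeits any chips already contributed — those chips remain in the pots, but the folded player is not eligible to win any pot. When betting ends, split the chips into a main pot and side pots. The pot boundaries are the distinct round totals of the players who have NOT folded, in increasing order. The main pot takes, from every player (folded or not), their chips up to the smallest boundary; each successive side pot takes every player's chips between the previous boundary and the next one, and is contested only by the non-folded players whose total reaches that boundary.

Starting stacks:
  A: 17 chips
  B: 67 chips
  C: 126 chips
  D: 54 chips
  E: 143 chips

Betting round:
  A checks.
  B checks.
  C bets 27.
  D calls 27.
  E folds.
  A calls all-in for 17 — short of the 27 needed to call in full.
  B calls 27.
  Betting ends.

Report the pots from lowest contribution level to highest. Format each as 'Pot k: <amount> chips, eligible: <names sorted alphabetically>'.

Pot 1: 68 chips, eligible: A, B, C, D
Pot 2: 30 chips, eligible: B, C, D

Derivation:
Contributions: A=17, B=27, C=27, D=27
Folded: E
Pot levels (distinct totals of non-folded players): 17, 27
Layer 1-17: 17 each from A, B, C, D = 17*4 = 68 chips; eligible A, B, C, D
Layer 18-27: 10 each from B, C, D = 10*3 = 30 chips; eligible B, C, D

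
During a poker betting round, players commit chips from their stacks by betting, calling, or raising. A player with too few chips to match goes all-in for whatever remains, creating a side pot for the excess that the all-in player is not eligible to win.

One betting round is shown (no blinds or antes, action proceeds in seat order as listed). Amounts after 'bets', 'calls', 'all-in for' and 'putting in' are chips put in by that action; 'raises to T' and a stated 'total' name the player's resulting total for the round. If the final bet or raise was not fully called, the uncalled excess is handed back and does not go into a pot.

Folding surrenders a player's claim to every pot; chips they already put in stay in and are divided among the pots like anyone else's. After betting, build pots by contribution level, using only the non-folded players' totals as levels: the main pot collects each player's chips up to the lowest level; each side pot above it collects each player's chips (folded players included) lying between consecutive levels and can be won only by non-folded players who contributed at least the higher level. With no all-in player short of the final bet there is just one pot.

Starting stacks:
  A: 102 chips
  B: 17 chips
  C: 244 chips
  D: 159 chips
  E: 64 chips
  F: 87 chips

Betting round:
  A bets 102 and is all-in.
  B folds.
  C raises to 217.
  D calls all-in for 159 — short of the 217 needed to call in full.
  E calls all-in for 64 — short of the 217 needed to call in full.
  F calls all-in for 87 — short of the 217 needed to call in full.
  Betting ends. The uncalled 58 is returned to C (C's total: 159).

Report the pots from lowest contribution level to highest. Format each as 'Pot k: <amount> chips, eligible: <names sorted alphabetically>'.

Pot 1: 320 chips, eligible: A, C, D, E, F
Pot 2: 92 chips, eligible: A, C, D, F
Pot 3: 45 chips, eligible: A, C, D
Pot 4: 114 chips, eligible: C, D

Derivation:
Contributions (after 58 returned to C): A=102, C=159, D=159, E=64, F=87
Folded: B
Pot levels (distinct totals of non-folded players): 64, 87, 102, 159
Layer 1-64: 64 each from A, C, D, E, F = 64*5 = 320 chips; eligible A, C, D, E, F
Layer 65-87: 23 each from A, C, D, F = 23*4 = 92 chips; eligible A, C, D, F
Layer 88-102: 15 each from A, C, D = 15*3 = 45 chips; eligible A, C, D
Layer 103-159: 57 each from C, D = 57*2 = 114 chips; eligible C, D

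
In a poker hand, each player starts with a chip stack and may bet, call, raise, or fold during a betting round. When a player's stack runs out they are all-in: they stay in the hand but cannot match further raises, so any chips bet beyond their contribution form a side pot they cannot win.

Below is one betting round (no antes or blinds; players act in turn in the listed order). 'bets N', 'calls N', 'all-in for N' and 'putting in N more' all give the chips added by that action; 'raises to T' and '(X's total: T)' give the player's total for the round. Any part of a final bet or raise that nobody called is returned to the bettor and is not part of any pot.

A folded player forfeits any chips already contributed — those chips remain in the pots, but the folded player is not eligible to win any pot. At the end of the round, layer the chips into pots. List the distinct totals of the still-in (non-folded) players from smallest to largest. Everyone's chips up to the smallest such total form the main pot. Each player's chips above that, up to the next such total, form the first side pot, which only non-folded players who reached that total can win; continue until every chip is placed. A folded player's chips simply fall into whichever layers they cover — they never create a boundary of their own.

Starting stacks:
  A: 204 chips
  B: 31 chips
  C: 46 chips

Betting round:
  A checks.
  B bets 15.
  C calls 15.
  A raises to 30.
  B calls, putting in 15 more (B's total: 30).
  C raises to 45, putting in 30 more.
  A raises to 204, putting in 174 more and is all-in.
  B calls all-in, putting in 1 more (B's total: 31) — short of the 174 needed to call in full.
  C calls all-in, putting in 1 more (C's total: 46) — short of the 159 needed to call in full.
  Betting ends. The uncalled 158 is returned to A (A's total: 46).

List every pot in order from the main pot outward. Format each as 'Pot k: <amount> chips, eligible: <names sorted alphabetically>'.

Pot 1: 93 chips, eligible: A, B, C
Pot 2: 30 chips, eligible: A, C

Derivation:
Contributions (after 158 returned to A): A=46, B=31, C=46
Pot levels (distinct totals of non-folded players): 31, 46
Layer 1-31: 31 each from A, B, C = 31*3 = 93 chips; eligible A, B, C
Layer 32-46: 15 each from A, C = 15*2 = 30 chips; eligible A, C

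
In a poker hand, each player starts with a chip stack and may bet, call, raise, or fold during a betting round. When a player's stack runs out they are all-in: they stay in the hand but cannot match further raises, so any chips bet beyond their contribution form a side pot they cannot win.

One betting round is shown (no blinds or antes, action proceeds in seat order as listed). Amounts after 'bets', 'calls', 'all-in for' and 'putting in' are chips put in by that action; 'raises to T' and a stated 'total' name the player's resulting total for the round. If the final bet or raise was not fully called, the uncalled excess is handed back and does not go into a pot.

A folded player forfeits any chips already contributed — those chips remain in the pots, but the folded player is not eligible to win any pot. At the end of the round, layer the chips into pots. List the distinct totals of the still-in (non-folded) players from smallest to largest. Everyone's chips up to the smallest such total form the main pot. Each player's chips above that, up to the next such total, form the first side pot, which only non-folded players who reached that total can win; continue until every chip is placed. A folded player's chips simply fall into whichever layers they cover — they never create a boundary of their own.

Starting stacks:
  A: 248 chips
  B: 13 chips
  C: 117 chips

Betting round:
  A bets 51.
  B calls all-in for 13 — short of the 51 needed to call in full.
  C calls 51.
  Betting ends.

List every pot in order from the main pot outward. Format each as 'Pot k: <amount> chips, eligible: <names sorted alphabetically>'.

Pot 1: 39 chips, eligible: A, B, C
Pot 2: 76 chips, eligible: A, C

Derivation:
Contributions: A=51, B=13, C=51
Pot levels (distinct totals of non-folded players): 13, 51
Layer 1-13: 13 each from A, B, C = 13*3 = 39 chips; eligible A, B, C
Layer 14-51: 38 each from A, C = 38*2 = 76 chips; eligible A, C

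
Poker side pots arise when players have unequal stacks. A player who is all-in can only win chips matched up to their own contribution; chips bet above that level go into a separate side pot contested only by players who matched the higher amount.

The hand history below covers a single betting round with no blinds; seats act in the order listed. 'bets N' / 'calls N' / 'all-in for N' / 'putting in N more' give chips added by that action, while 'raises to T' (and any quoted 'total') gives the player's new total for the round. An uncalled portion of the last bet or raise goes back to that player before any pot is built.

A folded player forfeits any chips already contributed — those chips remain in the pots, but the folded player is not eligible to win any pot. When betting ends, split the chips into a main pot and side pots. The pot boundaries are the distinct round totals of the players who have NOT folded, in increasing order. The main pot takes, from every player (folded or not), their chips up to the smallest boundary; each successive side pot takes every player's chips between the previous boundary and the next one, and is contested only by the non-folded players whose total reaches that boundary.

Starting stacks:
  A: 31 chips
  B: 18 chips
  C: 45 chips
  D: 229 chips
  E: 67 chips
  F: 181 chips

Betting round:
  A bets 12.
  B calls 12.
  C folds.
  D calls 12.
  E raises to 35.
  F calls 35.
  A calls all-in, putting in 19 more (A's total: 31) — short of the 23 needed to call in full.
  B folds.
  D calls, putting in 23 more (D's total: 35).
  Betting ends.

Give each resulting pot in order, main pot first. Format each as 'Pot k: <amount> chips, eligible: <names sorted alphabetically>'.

Contributions: A=31, B=12, D=35, E=35, F=35
Folded: B, C
Pot levels (distinct totals of non-folded players): 31, 35
Layer 1-31: A 31 + B 12 + D 31 + E 31 + F 31 = 136 chips; eligible A, D, E, F
Layer 32-35: 4 each from D, E, F = 4*3 = 12 chips; eligible D, E, F

Pot 1: 136 chips, eligible: A, D, E, F
Pot 2: 12 chips, eligible: D, E, F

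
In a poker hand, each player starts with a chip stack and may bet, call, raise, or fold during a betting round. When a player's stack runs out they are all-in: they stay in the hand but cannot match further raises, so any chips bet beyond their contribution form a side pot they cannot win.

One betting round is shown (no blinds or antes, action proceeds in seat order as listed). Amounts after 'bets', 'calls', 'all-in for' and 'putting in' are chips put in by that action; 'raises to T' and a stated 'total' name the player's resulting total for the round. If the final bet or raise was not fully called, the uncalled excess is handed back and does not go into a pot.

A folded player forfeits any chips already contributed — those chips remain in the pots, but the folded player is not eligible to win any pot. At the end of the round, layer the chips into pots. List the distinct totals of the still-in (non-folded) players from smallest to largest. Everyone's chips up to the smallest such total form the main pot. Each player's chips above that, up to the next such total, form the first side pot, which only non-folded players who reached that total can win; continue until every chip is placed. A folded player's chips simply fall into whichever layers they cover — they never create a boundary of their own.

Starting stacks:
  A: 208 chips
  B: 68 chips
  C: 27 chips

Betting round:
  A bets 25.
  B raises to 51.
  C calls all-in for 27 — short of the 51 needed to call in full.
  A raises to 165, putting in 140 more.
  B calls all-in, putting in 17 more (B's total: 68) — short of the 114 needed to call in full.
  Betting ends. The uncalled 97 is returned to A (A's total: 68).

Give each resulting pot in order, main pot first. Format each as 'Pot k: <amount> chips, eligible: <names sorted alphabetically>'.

Pot 1: 81 chips, eligible: A, B, C
Pot 2: 82 chips, eligible: A, B

Derivation:
Contributions (after 97 returned to A): A=68, B=68, C=27
Pot levels (distinct totals of non-folded players): 27, 68
Layer 1-27: 27 each from A, B, C = 27*3 = 81 chips; eligible A, B, C
Layer 28-68: 41 each from A, B = 41*2 = 82 chips; eligible A, B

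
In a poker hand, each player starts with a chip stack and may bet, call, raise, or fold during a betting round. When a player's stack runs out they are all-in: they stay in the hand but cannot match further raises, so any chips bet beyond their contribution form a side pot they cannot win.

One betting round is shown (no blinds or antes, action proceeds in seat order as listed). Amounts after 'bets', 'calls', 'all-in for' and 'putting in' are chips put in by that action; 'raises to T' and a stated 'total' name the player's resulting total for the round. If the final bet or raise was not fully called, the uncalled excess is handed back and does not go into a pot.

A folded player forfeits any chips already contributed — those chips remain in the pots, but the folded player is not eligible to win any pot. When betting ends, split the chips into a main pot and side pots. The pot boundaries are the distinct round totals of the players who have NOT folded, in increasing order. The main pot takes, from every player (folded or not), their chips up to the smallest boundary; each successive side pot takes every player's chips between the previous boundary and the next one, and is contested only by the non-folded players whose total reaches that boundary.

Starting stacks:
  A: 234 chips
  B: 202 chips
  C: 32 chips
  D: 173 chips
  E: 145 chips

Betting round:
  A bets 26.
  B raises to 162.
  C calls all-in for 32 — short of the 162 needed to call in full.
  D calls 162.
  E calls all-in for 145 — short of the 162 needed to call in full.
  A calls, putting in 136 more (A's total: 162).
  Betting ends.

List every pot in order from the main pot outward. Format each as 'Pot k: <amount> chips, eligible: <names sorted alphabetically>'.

Contributions: A=162, B=162, C=32, D=162, E=145
Pot levels (distinct totals of non-folded players): 32, 145, 162
Layer 1-32: 32 each from A, B, C, D, E = 32*5 = 160 chips; eligible A, B, C, D, E
Layer 33-145: 113 each from A, B, D, E = 113*4 = 452 chips; eligible A, B, D, E
Layer 146-162: 17 each from A, B, D = 17*3 = 51 chips; eligible A, B, D

Pot 1: 160 chips, eligible: A, B, C, D, E
Pot 2: 452 chips, eligible: A, B, D, E
Pot 3: 51 chips, eligible: A, B, D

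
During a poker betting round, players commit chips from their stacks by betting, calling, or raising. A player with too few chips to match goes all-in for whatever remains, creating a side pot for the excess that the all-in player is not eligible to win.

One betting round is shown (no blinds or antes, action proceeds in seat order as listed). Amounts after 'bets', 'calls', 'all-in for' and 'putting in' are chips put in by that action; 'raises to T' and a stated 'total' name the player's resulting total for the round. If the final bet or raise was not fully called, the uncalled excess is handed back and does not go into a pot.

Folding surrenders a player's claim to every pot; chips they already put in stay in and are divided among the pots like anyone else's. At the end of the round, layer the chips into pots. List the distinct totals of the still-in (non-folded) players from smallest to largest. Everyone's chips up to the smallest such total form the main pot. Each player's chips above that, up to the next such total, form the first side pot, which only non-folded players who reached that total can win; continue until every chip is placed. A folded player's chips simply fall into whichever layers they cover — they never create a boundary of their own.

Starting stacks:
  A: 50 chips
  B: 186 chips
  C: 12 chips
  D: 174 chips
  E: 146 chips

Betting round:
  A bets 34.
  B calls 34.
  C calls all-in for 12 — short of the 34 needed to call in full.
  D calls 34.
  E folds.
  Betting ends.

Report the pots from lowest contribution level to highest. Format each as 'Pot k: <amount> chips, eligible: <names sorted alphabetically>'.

Contributions: A=34, B=34, C=12, D=34
Folded: E
Pot levels (distinct totals of non-folded players): 12, 34
Layer 1-12: 12 each from A, B, C, D = 12*4 = 48 chips; eligible A, B, C, D
Layer 13-34: 22 each from A, B, D = 22*3 = 66 chips; eligible A, B, D

Pot 1: 48 chips, eligible: A, B, C, D
Pot 2: 66 chips, eligible: A, B, D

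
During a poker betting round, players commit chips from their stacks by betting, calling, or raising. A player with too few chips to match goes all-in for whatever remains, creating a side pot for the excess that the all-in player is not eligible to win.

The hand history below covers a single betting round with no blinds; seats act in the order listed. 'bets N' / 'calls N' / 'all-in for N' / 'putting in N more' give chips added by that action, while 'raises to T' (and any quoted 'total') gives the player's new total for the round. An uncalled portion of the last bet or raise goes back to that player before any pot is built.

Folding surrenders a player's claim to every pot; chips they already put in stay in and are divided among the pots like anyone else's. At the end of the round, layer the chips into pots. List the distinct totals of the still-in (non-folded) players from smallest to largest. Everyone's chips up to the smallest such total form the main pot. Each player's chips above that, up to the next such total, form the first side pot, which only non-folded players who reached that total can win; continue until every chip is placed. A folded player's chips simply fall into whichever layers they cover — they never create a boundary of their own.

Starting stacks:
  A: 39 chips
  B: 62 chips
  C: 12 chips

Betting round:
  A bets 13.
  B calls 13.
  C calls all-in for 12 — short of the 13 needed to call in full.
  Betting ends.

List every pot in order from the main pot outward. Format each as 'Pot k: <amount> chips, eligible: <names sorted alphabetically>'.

Contributions: A=13, B=13, C=12
Pot levels (distinct totals of non-folded players): 12, 13
Layer 1-12: 12 each from A, B, C = 12*3 = 36 chips; eligible A, B, C
Layer 13-13: 1 each from A, B = 1*2 = 2 chips; eligible A, B

Pot 1: 36 chips, eligible: A, B, C
Pot 2: 2 chips, eligible: A, B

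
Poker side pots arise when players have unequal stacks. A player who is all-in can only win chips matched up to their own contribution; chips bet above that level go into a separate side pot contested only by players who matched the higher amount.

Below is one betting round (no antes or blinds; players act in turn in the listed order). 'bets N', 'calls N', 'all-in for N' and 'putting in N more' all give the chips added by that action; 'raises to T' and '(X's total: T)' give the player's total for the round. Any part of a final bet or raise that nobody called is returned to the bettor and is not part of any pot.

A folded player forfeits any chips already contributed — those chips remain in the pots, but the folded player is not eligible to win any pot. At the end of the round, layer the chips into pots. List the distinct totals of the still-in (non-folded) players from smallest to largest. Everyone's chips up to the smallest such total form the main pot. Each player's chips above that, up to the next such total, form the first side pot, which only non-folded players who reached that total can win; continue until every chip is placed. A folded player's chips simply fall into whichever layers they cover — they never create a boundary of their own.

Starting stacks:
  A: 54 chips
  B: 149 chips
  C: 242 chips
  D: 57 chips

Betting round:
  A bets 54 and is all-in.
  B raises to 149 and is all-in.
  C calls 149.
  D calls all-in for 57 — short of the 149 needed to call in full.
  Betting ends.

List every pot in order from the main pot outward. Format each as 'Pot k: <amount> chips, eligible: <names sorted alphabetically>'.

Contributions: A=54, B=149, C=149, D=57
Pot levels (distinct totals of non-folded players): 54, 57, 149
Layer 1-54: 54 each from A, B, C, D = 54*4 = 216 chips; eligible A, B, C, D
Layer 55-57: 3 each from B, C, D = 3*3 = 9 chips; eligible B, C, D
Layer 58-149: 92 each from B, C = 92*2 = 184 chips; eligible B, C

Pot 1: 216 chips, eligible: A, B, C, D
Pot 2: 9 chips, eligible: B, C, D
Pot 3: 184 chips, eligible: B, C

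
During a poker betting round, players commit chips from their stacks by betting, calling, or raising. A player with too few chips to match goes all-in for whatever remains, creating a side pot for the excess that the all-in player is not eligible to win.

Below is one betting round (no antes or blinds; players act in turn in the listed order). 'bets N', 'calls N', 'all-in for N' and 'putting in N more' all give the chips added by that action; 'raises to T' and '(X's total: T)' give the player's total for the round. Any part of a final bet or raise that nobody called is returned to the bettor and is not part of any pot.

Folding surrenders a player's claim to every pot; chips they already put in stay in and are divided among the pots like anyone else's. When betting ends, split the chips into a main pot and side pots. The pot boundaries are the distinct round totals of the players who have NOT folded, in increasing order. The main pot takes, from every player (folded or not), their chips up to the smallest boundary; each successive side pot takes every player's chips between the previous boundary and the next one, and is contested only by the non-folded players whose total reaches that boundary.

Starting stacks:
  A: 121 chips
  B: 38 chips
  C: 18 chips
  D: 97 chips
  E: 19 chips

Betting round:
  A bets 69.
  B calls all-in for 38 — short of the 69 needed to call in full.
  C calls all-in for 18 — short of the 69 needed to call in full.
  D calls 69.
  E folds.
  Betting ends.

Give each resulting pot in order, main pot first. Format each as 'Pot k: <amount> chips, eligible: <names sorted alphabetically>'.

Pot 1: 72 chips, eligible: A, B, C, D
Pot 2: 60 chips, eligible: A, B, D
Pot 3: 62 chips, eligible: A, D

Derivation:
Contributions: A=69, B=38, C=18, D=69
Folded: E
Pot levels (distinct totals of non-folded players): 18, 38, 69
Layer 1-18: 18 each from A, B, C, D = 18*4 = 72 chips; eligible A, B, C, D
Layer 19-38: 20 each from A, B, D = 20*3 = 60 chips; eligible A, B, D
Layer 39-69: 31 each from A, D = 31*2 = 62 chips; eligible A, D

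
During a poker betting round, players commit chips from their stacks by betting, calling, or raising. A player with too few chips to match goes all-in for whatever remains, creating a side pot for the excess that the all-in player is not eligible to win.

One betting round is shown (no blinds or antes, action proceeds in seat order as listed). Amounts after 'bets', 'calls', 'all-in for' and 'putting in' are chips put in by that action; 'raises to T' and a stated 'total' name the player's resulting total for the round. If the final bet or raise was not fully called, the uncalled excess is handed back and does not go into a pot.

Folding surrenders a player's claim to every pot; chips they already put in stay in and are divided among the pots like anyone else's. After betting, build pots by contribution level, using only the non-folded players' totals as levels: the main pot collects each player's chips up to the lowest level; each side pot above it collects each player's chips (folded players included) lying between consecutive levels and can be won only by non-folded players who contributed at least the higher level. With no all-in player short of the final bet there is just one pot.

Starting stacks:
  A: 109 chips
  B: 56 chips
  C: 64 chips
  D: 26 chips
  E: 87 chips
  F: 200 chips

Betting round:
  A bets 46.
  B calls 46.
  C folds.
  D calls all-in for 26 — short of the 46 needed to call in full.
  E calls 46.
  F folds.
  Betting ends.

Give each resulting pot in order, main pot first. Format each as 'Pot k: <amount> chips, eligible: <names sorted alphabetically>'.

Pot 1: 104 chips, eligible: A, B, D, E
Pot 2: 60 chips, eligible: A, B, E

Derivation:
Contributions: A=46, B=46, D=26, E=46
Folded: C, F
Pot levels (distinct totals of non-folded players): 26, 46
Layer 1-26: 26 each from A, B, D, E = 26*4 = 104 chips; eligible A, B, D, E
Layer 27-46: 20 each from A, B, E = 20*3 = 60 chips; eligible A, B, E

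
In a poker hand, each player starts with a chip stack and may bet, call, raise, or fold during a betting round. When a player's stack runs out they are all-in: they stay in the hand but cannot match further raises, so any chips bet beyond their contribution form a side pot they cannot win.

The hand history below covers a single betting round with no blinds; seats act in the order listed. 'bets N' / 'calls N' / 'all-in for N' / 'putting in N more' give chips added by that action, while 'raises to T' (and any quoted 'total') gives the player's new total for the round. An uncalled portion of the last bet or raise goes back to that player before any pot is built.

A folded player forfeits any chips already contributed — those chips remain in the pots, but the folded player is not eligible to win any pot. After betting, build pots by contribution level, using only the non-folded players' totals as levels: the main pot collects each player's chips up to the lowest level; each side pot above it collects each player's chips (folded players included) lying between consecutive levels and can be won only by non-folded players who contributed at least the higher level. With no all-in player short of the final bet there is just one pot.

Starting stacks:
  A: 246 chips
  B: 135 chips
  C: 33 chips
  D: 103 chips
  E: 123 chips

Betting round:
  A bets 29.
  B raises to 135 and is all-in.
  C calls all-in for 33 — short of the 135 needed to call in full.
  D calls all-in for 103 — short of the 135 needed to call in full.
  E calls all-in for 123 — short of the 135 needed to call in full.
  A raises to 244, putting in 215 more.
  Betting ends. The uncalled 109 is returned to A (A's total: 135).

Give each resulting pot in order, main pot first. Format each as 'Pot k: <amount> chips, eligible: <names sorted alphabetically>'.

Pot 1: 165 chips, eligible: A, B, C, D, E
Pot 2: 280 chips, eligible: A, B, D, E
Pot 3: 60 chips, eligible: A, B, E
Pot 4: 24 chips, eligible: A, B

Derivation:
Contributions (after 109 returned to A): A=135, B=135, C=33, D=103, E=123
Pot levels (distinct totals of non-folded players): 33, 103, 123, 135
Layer 1-33: 33 each from A, B, C, D, E = 33*5 = 165 chips; eligible A, B, C, D, E
Layer 34-103: 70 each from A, B, D, E = 70*4 = 280 chips; eligible A, B, D, E
Layer 104-123: 20 each from A, B, E = 20*3 = 60 chips; eligible A, B, E
Layer 124-135: 12 each from A, B = 12*2 = 24 chips; eligible A, B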